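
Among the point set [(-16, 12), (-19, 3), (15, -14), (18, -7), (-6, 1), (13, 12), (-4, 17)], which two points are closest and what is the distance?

Computing all pairwise distances among 7 points:

d((-16, 12), (-19, 3)) = 9.4868
d((-16, 12), (15, -14)) = 40.4599
d((-16, 12), (18, -7)) = 38.9487
d((-16, 12), (-6, 1)) = 14.8661
d((-16, 12), (13, 12)) = 29.0
d((-16, 12), (-4, 17)) = 13.0
d((-19, 3), (15, -14)) = 38.0132
d((-19, 3), (18, -7)) = 38.3275
d((-19, 3), (-6, 1)) = 13.1529
d((-19, 3), (13, 12)) = 33.2415
d((-19, 3), (-4, 17)) = 20.5183
d((15, -14), (18, -7)) = 7.6158 <-- minimum
d((15, -14), (-6, 1)) = 25.807
d((15, -14), (13, 12)) = 26.0768
d((15, -14), (-4, 17)) = 36.3593
d((18, -7), (-6, 1)) = 25.2982
d((18, -7), (13, 12)) = 19.6469
d((18, -7), (-4, 17)) = 32.5576
d((-6, 1), (13, 12)) = 21.9545
d((-6, 1), (-4, 17)) = 16.1245
d((13, 12), (-4, 17)) = 17.72

Closest pair: (15, -14) and (18, -7) with distance 7.6158

The closest pair is (15, -14) and (18, -7) with Euclidean distance 7.6158. For 7 points, brute-force pairwise comparison is shown above. For large n, the divide-and-conquer algorithm (sort by x, recurse on halves, check the dividing strip) achieves O(n log n).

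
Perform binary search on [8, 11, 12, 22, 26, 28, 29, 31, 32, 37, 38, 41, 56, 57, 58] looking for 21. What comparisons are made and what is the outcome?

Binary search for 21 in [8, 11, 12, 22, 26, 28, 29, 31, 32, 37, 38, 41, 56, 57, 58]:

lo=0, hi=14, mid=7, arr[mid]=31 -> 31 > 21, search left half
lo=0, hi=6, mid=3, arr[mid]=22 -> 22 > 21, search left half
lo=0, hi=2, mid=1, arr[mid]=11 -> 11 < 21, search right half
lo=2, hi=2, mid=2, arr[mid]=12 -> 12 < 21, search right half
lo=3 > hi=2, target 21 not found

Binary search determines that 21 is not in the array after 4 comparisons. The search space was exhausted without finding the target.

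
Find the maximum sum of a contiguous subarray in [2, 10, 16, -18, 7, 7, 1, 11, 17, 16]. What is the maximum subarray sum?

Using Kadane's algorithm on [2, 10, 16, -18, 7, 7, 1, 11, 17, 16]:

Scanning through the array:
Position 1 (value 10): max_ending_here = 12, max_so_far = 12
Position 2 (value 16): max_ending_here = 28, max_so_far = 28
Position 3 (value -18): max_ending_here = 10, max_so_far = 28
Position 4 (value 7): max_ending_here = 17, max_so_far = 28
Position 5 (value 7): max_ending_here = 24, max_so_far = 28
Position 6 (value 1): max_ending_here = 25, max_so_far = 28
Position 7 (value 11): max_ending_here = 36, max_so_far = 36
Position 8 (value 17): max_ending_here = 53, max_so_far = 53
Position 9 (value 16): max_ending_here = 69, max_so_far = 69

Maximum subarray: [2, 10, 16, -18, 7, 7, 1, 11, 17, 16]
Maximum sum: 69

The maximum subarray is [2, 10, 16, -18, 7, 7, 1, 11, 17, 16] with sum 69. This subarray runs from index 0 to index 9.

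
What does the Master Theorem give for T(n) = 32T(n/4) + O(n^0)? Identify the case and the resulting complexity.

Master Theorem for T(n) = 32T(n/4) + O(n^0):

a = 32, b = 4, c = 0
log_b(a) = log_4(32) = 2.5000

Case 1: c = 0 < log_4(32) = 2.5000
T(n) = O(n^(log_4 32))

For T(n) = 32T(n/4) + O(n^0): log_4(32) = 2.5000. This is Case 1 of the Master Theorem (c < log_b(a), work dominated by leaves), giving O(n^(log_4 32)).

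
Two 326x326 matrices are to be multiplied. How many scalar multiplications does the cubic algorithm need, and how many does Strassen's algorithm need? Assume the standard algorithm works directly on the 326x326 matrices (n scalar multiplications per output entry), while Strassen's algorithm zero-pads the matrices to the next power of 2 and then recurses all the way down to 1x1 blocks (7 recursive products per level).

Matrix multiplication for 326x326 matrices:

Strassen's algorithm requires power-of-2 dimensions. Pad 326x326 to 512x512 (next power of 2).

Standard algorithm: 326^3 = 34645976 multiplications
Strassen's algorithm: 7^(log2(512)) = 7^9 = 40353607 multiplications
Difference: 34645976 - 40353607 = -5707631 (Strassen uses MORE here due to padding overhead — for small or just-over-power-of-2 n, padding can outweigh the per-level savings)

Standard: 34645976 multiplications (326^3). Strassen: 40353607 multiplications (7^9, after padding to 512x512). Strassen reduces 8 recursive multiplications to 7 at each level.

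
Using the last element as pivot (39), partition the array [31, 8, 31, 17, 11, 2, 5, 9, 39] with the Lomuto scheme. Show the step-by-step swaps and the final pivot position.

Lomuto partition with pivot = 39:

Initial array: [31, 8, 31, 17, 11, 2, 5, 9, 39]

arr[0]=31 <= 39: swap with position 0, array becomes [31, 8, 31, 17, 11, 2, 5, 9, 39]
arr[1]=8 <= 39: swap with position 1, array becomes [31, 8, 31, 17, 11, 2, 5, 9, 39]
arr[2]=31 <= 39: swap with position 2, array becomes [31, 8, 31, 17, 11, 2, 5, 9, 39]
arr[3]=17 <= 39: swap with position 3, array becomes [31, 8, 31, 17, 11, 2, 5, 9, 39]
arr[4]=11 <= 39: swap with position 4, array becomes [31, 8, 31, 17, 11, 2, 5, 9, 39]
arr[5]=2 <= 39: swap with position 5, array becomes [31, 8, 31, 17, 11, 2, 5, 9, 39]
arr[6]=5 <= 39: swap with position 6, array becomes [31, 8, 31, 17, 11, 2, 5, 9, 39]
arr[7]=9 <= 39: swap with position 7, array becomes [31, 8, 31, 17, 11, 2, 5, 9, 39]

Place pivot at position 8: [31, 8, 31, 17, 11, 2, 5, 9, 39]
Pivot position: 8

After partitioning with pivot 39, the array becomes [31, 8, 31, 17, 11, 2, 5, 9, 39]. The pivot is placed at index 8. All elements to the left of the pivot are <= 39, and all elements to the right are > 39.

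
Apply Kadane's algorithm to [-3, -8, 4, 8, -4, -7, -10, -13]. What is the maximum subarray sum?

Using Kadane's algorithm on [-3, -8, 4, 8, -4, -7, -10, -13]:

Scanning through the array:
Position 1 (value -8): max_ending_here = -8, max_so_far = -3
Position 2 (value 4): max_ending_here = 4, max_so_far = 4
Position 3 (value 8): max_ending_here = 12, max_so_far = 12
Position 4 (value -4): max_ending_here = 8, max_so_far = 12
Position 5 (value -7): max_ending_here = 1, max_so_far = 12
Position 6 (value -10): max_ending_here = -9, max_so_far = 12
Position 7 (value -13): max_ending_here = -13, max_so_far = 12

Maximum subarray: [4, 8]
Maximum sum: 12

The maximum subarray is [4, 8] with sum 12. This subarray runs from index 2 to index 3.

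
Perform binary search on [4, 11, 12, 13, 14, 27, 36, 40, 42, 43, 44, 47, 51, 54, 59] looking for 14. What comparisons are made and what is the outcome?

Binary search for 14 in [4, 11, 12, 13, 14, 27, 36, 40, 42, 43, 44, 47, 51, 54, 59]:

lo=0, hi=14, mid=7, arr[mid]=40 -> 40 > 14, search left half
lo=0, hi=6, mid=3, arr[mid]=13 -> 13 < 14, search right half
lo=4, hi=6, mid=5, arr[mid]=27 -> 27 > 14, search left half
lo=4, hi=4, mid=4, arr[mid]=14 -> Found target at index 4!

Binary search finds 14 at index 4 after 4 comparisons. The search repeatedly halves the search space by comparing with the middle element.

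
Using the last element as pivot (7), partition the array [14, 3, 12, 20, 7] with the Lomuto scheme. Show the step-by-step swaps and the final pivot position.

Lomuto partition with pivot = 7:

Initial array: [14, 3, 12, 20, 7]

arr[0]=14 > 7: no swap
arr[1]=3 <= 7: swap with position 0, array becomes [3, 14, 12, 20, 7]
arr[2]=12 > 7: no swap
arr[3]=20 > 7: no swap

Place pivot at position 1: [3, 7, 12, 20, 14]
Pivot position: 1

After partitioning with pivot 7, the array becomes [3, 7, 12, 20, 14]. The pivot is placed at index 1. All elements to the left of the pivot are <= 7, and all elements to the right are > 7.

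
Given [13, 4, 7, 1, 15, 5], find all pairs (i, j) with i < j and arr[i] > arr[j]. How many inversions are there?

Finding inversions in [13, 4, 7, 1, 15, 5]:

(0, 1): arr[0]=13 > arr[1]=4
(0, 2): arr[0]=13 > arr[2]=7
(0, 3): arr[0]=13 > arr[3]=1
(0, 5): arr[0]=13 > arr[5]=5
(1, 3): arr[1]=4 > arr[3]=1
(2, 3): arr[2]=7 > arr[3]=1
(2, 5): arr[2]=7 > arr[5]=5
(4, 5): arr[4]=15 > arr[5]=5

Total inversions: 8

The array has 8 inversion(s): (0,1), (0,2), (0,3), (0,5), (1,3), (2,3), (2,5), (4,5). Each pair (i,j) satisfies i < j and arr[i] > arr[j].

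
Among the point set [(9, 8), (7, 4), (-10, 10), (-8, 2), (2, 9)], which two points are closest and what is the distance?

Computing all pairwise distances among 5 points:

d((9, 8), (7, 4)) = 4.4721 <-- minimum
d((9, 8), (-10, 10)) = 19.105
d((9, 8), (-8, 2)) = 18.0278
d((9, 8), (2, 9)) = 7.0711
d((7, 4), (-10, 10)) = 18.0278
d((7, 4), (-8, 2)) = 15.1327
d((7, 4), (2, 9)) = 7.0711
d((-10, 10), (-8, 2)) = 8.2462
d((-10, 10), (2, 9)) = 12.0416
d((-8, 2), (2, 9)) = 12.2066

Closest pair: (9, 8) and (7, 4) with distance 4.4721

The closest pair is (9, 8) and (7, 4) with Euclidean distance 4.4721. For 5 points, brute-force pairwise comparison is shown above. For large n, the divide-and-conquer algorithm (sort by x, recurse on halves, check the dividing strip) achieves O(n log n).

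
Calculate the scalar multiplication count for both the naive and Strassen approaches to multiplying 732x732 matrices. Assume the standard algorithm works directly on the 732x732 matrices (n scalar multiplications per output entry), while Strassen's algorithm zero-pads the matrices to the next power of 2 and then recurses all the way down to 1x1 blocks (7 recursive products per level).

Matrix multiplication for 732x732 matrices:

Strassen's algorithm requires power-of-2 dimensions. Pad 732x732 to 1024x1024 (next power of 2).

Standard algorithm: 732^3 = 392223168 multiplications
Strassen's algorithm: 7^(log2(1024)) = 7^10 = 282475249 multiplications
Savings: 392223168 - 282475249 = 109747919 multiplications

Standard: 392223168 multiplications (732^3). Strassen: 282475249 multiplications (7^10, after padding to 1024x1024). Strassen reduces 8 recursive multiplications to 7 at each level.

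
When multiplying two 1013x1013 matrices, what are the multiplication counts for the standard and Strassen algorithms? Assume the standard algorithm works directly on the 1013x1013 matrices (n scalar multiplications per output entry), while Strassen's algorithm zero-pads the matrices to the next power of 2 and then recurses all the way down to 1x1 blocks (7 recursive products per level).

Matrix multiplication for 1013x1013 matrices:

Strassen's algorithm requires power-of-2 dimensions. Pad 1013x1013 to 1024x1024 (next power of 2).

Standard algorithm: 1013^3 = 1039509197 multiplications
Strassen's algorithm: 7^(log2(1024)) = 7^10 = 282475249 multiplications
Savings: 1039509197 - 282475249 = 757033948 multiplications

Standard: 1039509197 multiplications (1013^3). Strassen: 282475249 multiplications (7^10, after padding to 1024x1024). Strassen reduces 8 recursive multiplications to 7 at each level.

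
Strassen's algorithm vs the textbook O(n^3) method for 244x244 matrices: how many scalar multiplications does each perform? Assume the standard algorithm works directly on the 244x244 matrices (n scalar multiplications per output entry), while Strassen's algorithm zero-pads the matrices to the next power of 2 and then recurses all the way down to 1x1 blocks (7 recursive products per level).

Matrix multiplication for 244x244 matrices:

Strassen's algorithm requires power-of-2 dimensions. Pad 244x244 to 256x256 (next power of 2).

Standard algorithm: 244^3 = 14526784 multiplications
Strassen's algorithm: 7^(log2(256)) = 7^8 = 5764801 multiplications
Savings: 14526784 - 5764801 = 8761983 multiplications

Standard: 14526784 multiplications (244^3). Strassen: 5764801 multiplications (7^8, after padding to 256x256). Strassen reduces 8 recursive multiplications to 7 at each level.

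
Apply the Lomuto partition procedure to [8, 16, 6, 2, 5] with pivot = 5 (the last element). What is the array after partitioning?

Lomuto partition with pivot = 5:

Initial array: [8, 16, 6, 2, 5]

arr[0]=8 > 5: no swap
arr[1]=16 > 5: no swap
arr[2]=6 > 5: no swap
arr[3]=2 <= 5: swap with position 0, array becomes [2, 16, 6, 8, 5]

Place pivot at position 1: [2, 5, 6, 8, 16]
Pivot position: 1

After partitioning with pivot 5, the array becomes [2, 5, 6, 8, 16]. The pivot is placed at index 1. All elements to the left of the pivot are <= 5, and all elements to the right are > 5.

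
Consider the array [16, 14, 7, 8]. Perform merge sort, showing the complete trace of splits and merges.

Merge sort trace:

Split: [16, 14, 7, 8] -> [16, 14] and [7, 8]
  Split: [16, 14] -> [16] and [14]
  Merge: [16] + [14] -> [14, 16]
  Split: [7, 8] -> [7] and [8]
  Merge: [7] + [8] -> [7, 8]
Merge: [14, 16] + [7, 8] -> [7, 8, 14, 16]

Final sorted array: [7, 8, 14, 16]

The merge sort proceeds by recursively splitting the array and merging sorted halves.
After all merges, the sorted array is [7, 8, 14, 16].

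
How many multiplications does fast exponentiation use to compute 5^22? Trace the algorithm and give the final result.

Computing 5^22 by squaring (build up from 5^1; each line after the first costs one multiplication):

5^1 = 5
5^2 = (5^1)^2 = 5^2 = 25
5^4 = (5^2)^2 = 25^2 = 625
5^5 = 5 * 5^4 = 5 * 625 = 3125
5^10 = (5^5)^2 = 3125^2 = 9765625
5^11 = 5 * 5^10 = 5 * 9765625 = 48828125
5^22 = (5^11)^2 = 48828125^2 = 2384185791015625

Result: 2384185791015625
Multiplications needed: 6 (6 lines after 5^1)

5^22 = 2384185791015625. Using exponentiation by squaring, this requires 6 multiplications. The key idea: if the exponent is even, square the half-power; if odd, multiply by the base once.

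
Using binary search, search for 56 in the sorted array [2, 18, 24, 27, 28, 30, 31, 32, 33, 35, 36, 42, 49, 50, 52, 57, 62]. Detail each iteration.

Binary search for 56 in [2, 18, 24, 27, 28, 30, 31, 32, 33, 35, 36, 42, 49, 50, 52, 57, 62]:

lo=0, hi=16, mid=8, arr[mid]=33 -> 33 < 56, search right half
lo=9, hi=16, mid=12, arr[mid]=49 -> 49 < 56, search right half
lo=13, hi=16, mid=14, arr[mid]=52 -> 52 < 56, search right half
lo=15, hi=16, mid=15, arr[mid]=57 -> 57 > 56, search left half
lo=15 > hi=14, target 56 not found

Binary search determines that 56 is not in the array after 4 comparisons. The search space was exhausted without finding the target.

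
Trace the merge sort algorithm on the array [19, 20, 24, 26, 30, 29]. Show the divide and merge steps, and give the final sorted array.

Merge sort trace:

Split: [19, 20, 24, 26, 30, 29] -> [19, 20, 24] and [26, 30, 29]
  Split: [19, 20, 24] -> [19] and [20, 24]
    Split: [20, 24] -> [20] and [24]
    Merge: [20] + [24] -> [20, 24]
  Merge: [19] + [20, 24] -> [19, 20, 24]
  Split: [26, 30, 29] -> [26] and [30, 29]
    Split: [30, 29] -> [30] and [29]
    Merge: [30] + [29] -> [29, 30]
  Merge: [26] + [29, 30] -> [26, 29, 30]
Merge: [19, 20, 24] + [26, 29, 30] -> [19, 20, 24, 26, 29, 30]

Final sorted array: [19, 20, 24, 26, 29, 30]

The merge sort proceeds by recursively splitting the array and merging sorted halves.
After all merges, the sorted array is [19, 20, 24, 26, 29, 30].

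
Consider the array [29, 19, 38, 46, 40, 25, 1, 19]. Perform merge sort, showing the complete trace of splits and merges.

Merge sort trace:

Split: [29, 19, 38, 46, 40, 25, 1, 19] -> [29, 19, 38, 46] and [40, 25, 1, 19]
  Split: [29, 19, 38, 46] -> [29, 19] and [38, 46]
    Split: [29, 19] -> [29] and [19]
    Merge: [29] + [19] -> [19, 29]
    Split: [38, 46] -> [38] and [46]
    Merge: [38] + [46] -> [38, 46]
  Merge: [19, 29] + [38, 46] -> [19, 29, 38, 46]
  Split: [40, 25, 1, 19] -> [40, 25] and [1, 19]
    Split: [40, 25] -> [40] and [25]
    Merge: [40] + [25] -> [25, 40]
    Split: [1, 19] -> [1] and [19]
    Merge: [1] + [19] -> [1, 19]
  Merge: [25, 40] + [1, 19] -> [1, 19, 25, 40]
Merge: [19, 29, 38, 46] + [1, 19, 25, 40] -> [1, 19, 19, 25, 29, 38, 40, 46]

Final sorted array: [1, 19, 19, 25, 29, 38, 40, 46]

The merge sort proceeds by recursively splitting the array and merging sorted halves.
After all merges, the sorted array is [1, 19, 19, 25, 29, 38, 40, 46].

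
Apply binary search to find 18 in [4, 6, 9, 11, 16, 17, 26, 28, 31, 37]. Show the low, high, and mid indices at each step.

Binary search for 18 in [4, 6, 9, 11, 16, 17, 26, 28, 31, 37]:

lo=0, hi=9, mid=4, arr[mid]=16 -> 16 < 18, search right half
lo=5, hi=9, mid=7, arr[mid]=28 -> 28 > 18, search left half
lo=5, hi=6, mid=5, arr[mid]=17 -> 17 < 18, search right half
lo=6, hi=6, mid=6, arr[mid]=26 -> 26 > 18, search left half
lo=6 > hi=5, target 18 not found

Binary search determines that 18 is not in the array after 4 comparisons. The search space was exhausted without finding the target.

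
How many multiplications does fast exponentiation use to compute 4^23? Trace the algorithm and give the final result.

Computing 4^23 by squaring (build up from 4^1; each line after the first costs one multiplication):

4^1 = 4
4^2 = (4^1)^2 = 4^2 = 16
4^4 = (4^2)^2 = 16^2 = 256
4^5 = 4 * 4^4 = 4 * 256 = 1024
4^10 = (4^5)^2 = 1024^2 = 1048576
4^11 = 4 * 4^10 = 4 * 1048576 = 4194304
4^22 = (4^11)^2 = 4194304^2 = 17592186044416
4^23 = 4 * 4^22 = 4 * 17592186044416 = 70368744177664

Result: 70368744177664
Multiplications needed: 7 (7 lines after 4^1)

4^23 = 70368744177664. Using exponentiation by squaring, this requires 7 multiplications. The key idea: if the exponent is even, square the half-power; if odd, multiply by the base once.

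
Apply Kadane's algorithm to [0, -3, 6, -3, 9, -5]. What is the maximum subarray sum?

Using Kadane's algorithm on [0, -3, 6, -3, 9, -5]:

Scanning through the array:
Position 1 (value -3): max_ending_here = -3, max_so_far = 0
Position 2 (value 6): max_ending_here = 6, max_so_far = 6
Position 3 (value -3): max_ending_here = 3, max_so_far = 6
Position 4 (value 9): max_ending_here = 12, max_so_far = 12
Position 5 (value -5): max_ending_here = 7, max_so_far = 12

Maximum subarray: [6, -3, 9]
Maximum sum: 12

The maximum subarray is [6, -3, 9] with sum 12. This subarray runs from index 2 to index 4.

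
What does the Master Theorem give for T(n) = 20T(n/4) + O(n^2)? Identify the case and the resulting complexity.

Master Theorem for T(n) = 20T(n/4) + O(n^2):

a = 20, b = 4, c = 2
log_b(a) = log_4(20) = 2.1610

Case 1: c = 2 < log_4(20) = 2.1610
T(n) = O(n^(log_4 20))

For T(n) = 20T(n/4) + O(n^2): log_4(20) = 2.1610. This is Case 1 of the Master Theorem (c < log_b(a), work dominated by leaves), giving O(n^(log_4 20)).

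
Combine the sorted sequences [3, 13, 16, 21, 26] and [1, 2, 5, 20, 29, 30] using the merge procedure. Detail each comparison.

Merging process:

Compare 3 vs 1: take 1 from right. Merged: [1]
Compare 3 vs 2: take 2 from right. Merged: [1, 2]
Compare 3 vs 5: take 3 from left. Merged: [1, 2, 3]
Compare 13 vs 5: take 5 from right. Merged: [1, 2, 3, 5]
Compare 13 vs 20: take 13 from left. Merged: [1, 2, 3, 5, 13]
Compare 16 vs 20: take 16 from left. Merged: [1, 2, 3, 5, 13, 16]
Compare 21 vs 20: take 20 from right. Merged: [1, 2, 3, 5, 13, 16, 20]
Compare 21 vs 29: take 21 from left. Merged: [1, 2, 3, 5, 13, 16, 20, 21]
Compare 26 vs 29: take 26 from left. Merged: [1, 2, 3, 5, 13, 16, 20, 21, 26]
Append remaining from right: [29, 30]. Merged: [1, 2, 3, 5, 13, 16, 20, 21, 26, 29, 30]

Final merged array: [1, 2, 3, 5, 13, 16, 20, 21, 26, 29, 30]
Total comparisons: 9

The merged array is [1, 2, 3, 5, 13, 16, 20, 21, 26, 29, 30], requiring 9 comparisons. The merge step runs in O(n) time where n is the total number of elements.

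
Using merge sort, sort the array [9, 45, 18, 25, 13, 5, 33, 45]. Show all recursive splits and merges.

Merge sort trace:

Split: [9, 45, 18, 25, 13, 5, 33, 45] -> [9, 45, 18, 25] and [13, 5, 33, 45]
  Split: [9, 45, 18, 25] -> [9, 45] and [18, 25]
    Split: [9, 45] -> [9] and [45]
    Merge: [9] + [45] -> [9, 45]
    Split: [18, 25] -> [18] and [25]
    Merge: [18] + [25] -> [18, 25]
  Merge: [9, 45] + [18, 25] -> [9, 18, 25, 45]
  Split: [13, 5, 33, 45] -> [13, 5] and [33, 45]
    Split: [13, 5] -> [13] and [5]
    Merge: [13] + [5] -> [5, 13]
    Split: [33, 45] -> [33] and [45]
    Merge: [33] + [45] -> [33, 45]
  Merge: [5, 13] + [33, 45] -> [5, 13, 33, 45]
Merge: [9, 18, 25, 45] + [5, 13, 33, 45] -> [5, 9, 13, 18, 25, 33, 45, 45]

Final sorted array: [5, 9, 13, 18, 25, 33, 45, 45]

The merge sort proceeds by recursively splitting the array and merging sorted halves.
After all merges, the sorted array is [5, 9, 13, 18, 25, 33, 45, 45].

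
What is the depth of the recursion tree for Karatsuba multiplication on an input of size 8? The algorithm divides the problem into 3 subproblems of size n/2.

For divide and conquer with division factor 2:

Problem sizes at each level:
Level 0: 8
Level 1: 4
Level 2: 2
Level 3: 1

The root is level 0 and the size-1 base case is level 3 (the tree spans levels 0 through 3, i.e. 4 levels counting the root), so the depth is the number of divisions: log_2(8) = 3

The recursion tree depth is log_2(8) = 3. At each level, the problem size is divided by 2, so it takes 3 divisions to reduce to a base case of size 1. The algorithm makes 3 recursive calls at each level.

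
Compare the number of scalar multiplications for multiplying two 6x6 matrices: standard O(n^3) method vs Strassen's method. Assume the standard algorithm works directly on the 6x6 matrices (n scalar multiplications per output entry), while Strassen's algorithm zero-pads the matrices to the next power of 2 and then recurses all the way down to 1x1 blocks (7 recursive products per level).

Matrix multiplication for 6x6 matrices:

Strassen's algorithm requires power-of-2 dimensions. Pad 6x6 to 8x8 (next power of 2).

Standard algorithm: 6^3 = 216 multiplications
Strassen's algorithm: 7^(log2(8)) = 7^3 = 343 multiplications
Difference: 216 - 343 = -127 (Strassen uses MORE here due to padding overhead — for small or just-over-power-of-2 n, padding can outweigh the per-level savings)

Standard: 216 multiplications (6^3). Strassen: 343 multiplications (7^3, after padding to 8x8). Strassen reduces 8 recursive multiplications to 7 at each level.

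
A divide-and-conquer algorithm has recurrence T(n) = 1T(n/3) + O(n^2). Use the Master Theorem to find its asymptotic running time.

Master Theorem for T(n) = 1T(n/3) + O(n^2):

a = 1, b = 3, c = 2
log_b(a) = log_3(1) = 0.0000

Case 3: c = 2 > log_3(1) = 0.0000
T(n) = O(n^2) = O(n^2)

For T(n) = 1T(n/3) + O(n^2): log_3(1) = 0.0000. This is Case 3 of the Master Theorem (c > log_b(a), work dominated by root), giving O(n^2).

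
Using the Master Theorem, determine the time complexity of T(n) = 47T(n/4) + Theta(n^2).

Master Theorem for T(n) = 47T(n/4) + O(n^2):

a = 47, b = 4, c = 2
log_b(a) = log_4(47) = 2.7773

Case 1: c = 2 < log_4(47) = 2.7773
T(n) = O(n^(log_4 47))

For T(n) = 47T(n/4) + O(n^2): log_4(47) = 2.7773. This is Case 1 of the Master Theorem (c < log_b(a), work dominated by leaves), giving O(n^(log_4 47)).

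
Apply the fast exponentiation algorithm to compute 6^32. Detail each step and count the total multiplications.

Computing 6^32 by squaring (build up from 6^1; each line after the first costs one multiplication):

6^1 = 6
6^2 = (6^1)^2 = 6^2 = 36
6^4 = (6^2)^2 = 36^2 = 1296
6^8 = (6^4)^2 = 1296^2 = 1679616
6^16 = (6^8)^2 = 1679616^2 = 2821109907456
6^32 = (6^16)^2 = 2821109907456^2 = 7958661109946400884391936

Result: 7958661109946400884391936
Multiplications needed: 5 (5 lines after 6^1)

6^32 = 7958661109946400884391936. Using exponentiation by squaring, this requires 5 multiplications. The key idea: if the exponent is even, square the half-power; if odd, multiply by the base once.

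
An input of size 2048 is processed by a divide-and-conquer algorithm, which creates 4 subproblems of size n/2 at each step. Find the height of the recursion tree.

For divide and conquer with division factor 2:

Problem sizes at each level:
Level 0: 2048
Level 1: 1024
Level 2: 512
Level 3: 256
Level 4: 128
Level 5: 64
Level 6: 32
Level 7: 16
Level 8: 8
Level 9: 4
Level 10: 2
Level 11: 1

The root is level 0 and the size-1 base case is level 11 (the tree spans levels 0 through 11, i.e. 12 levels counting the root), so the depth is the number of divisions: log_2(2048) = 11

The recursion tree depth is log_2(2048) = 11. At each level, the problem size is divided by 2, so it takes 11 divisions to reduce to a base case of size 1. The algorithm makes 4 recursive calls at each level.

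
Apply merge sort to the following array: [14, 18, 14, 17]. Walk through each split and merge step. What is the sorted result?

Merge sort trace:

Split: [14, 18, 14, 17] -> [14, 18] and [14, 17]
  Split: [14, 18] -> [14] and [18]
  Merge: [14] + [18] -> [14, 18]
  Split: [14, 17] -> [14] and [17]
  Merge: [14] + [17] -> [14, 17]
Merge: [14, 18] + [14, 17] -> [14, 14, 17, 18]

Final sorted array: [14, 14, 17, 18]

The merge sort proceeds by recursively splitting the array and merging sorted halves.
After all merges, the sorted array is [14, 14, 17, 18].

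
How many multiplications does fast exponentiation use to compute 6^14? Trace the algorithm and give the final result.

Computing 6^14 by squaring (build up from 6^1; each line after the first costs one multiplication):

6^1 = 6
6^2 = (6^1)^2 = 6^2 = 36
6^3 = 6 * 6^2 = 6 * 36 = 216
6^6 = (6^3)^2 = 216^2 = 46656
6^7 = 6 * 6^6 = 6 * 46656 = 279936
6^14 = (6^7)^2 = 279936^2 = 78364164096

Result: 78364164096
Multiplications needed: 5 (5 lines after 6^1)

6^14 = 78364164096. Using exponentiation by squaring, this requires 5 multiplications. The key idea: if the exponent is even, square the half-power; if odd, multiply by the base once.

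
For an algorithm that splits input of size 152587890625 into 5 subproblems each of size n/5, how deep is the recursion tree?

For divide and conquer with division factor 5:

Problem sizes at each level:
Level 0: 152587890625
Level 1: 30517578125
Level 2: 6103515625
Level 3: 1220703125
Level 4: 244140625
Level 5: 48828125
Level 6: 9765625
Level 7: 1953125
Level 8: 390625
Level 9: 78125
Level 10: 15625
Level 11: 3125
Level 12: 625
Level 13: 125
Level 14: 25
Level 15: 5
Level 16: 1

The root is level 0 and the size-1 base case is level 16 (the tree spans levels 0 through 16, i.e. 17 levels counting the root), so the depth is the number of divisions: log_5(152587890625) = 16

The recursion tree depth is log_5(152587890625) = 16. At each level, the problem size is divided by 5, so it takes 16 divisions to reduce to a base case of size 1. The algorithm makes 5 recursive calls at each level.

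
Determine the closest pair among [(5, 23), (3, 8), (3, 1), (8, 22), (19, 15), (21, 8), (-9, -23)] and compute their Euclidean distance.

Computing all pairwise distances among 7 points:

d((5, 23), (3, 8)) = 15.1327
d((5, 23), (3, 1)) = 22.0907
d((5, 23), (8, 22)) = 3.1623 <-- minimum
d((5, 23), (19, 15)) = 16.1245
d((5, 23), (21, 8)) = 21.9317
d((5, 23), (-9, -23)) = 48.0833
d((3, 8), (3, 1)) = 7.0
d((3, 8), (8, 22)) = 14.8661
d((3, 8), (19, 15)) = 17.4642
d((3, 8), (21, 8)) = 18.0
d((3, 8), (-9, -23)) = 33.2415
d((3, 1), (8, 22)) = 21.587
d((3, 1), (19, 15)) = 21.2603
d((3, 1), (21, 8)) = 19.3132
d((3, 1), (-9, -23)) = 26.8328
d((8, 22), (19, 15)) = 13.0384
d((8, 22), (21, 8)) = 19.105
d((8, 22), (-9, -23)) = 48.1041
d((19, 15), (21, 8)) = 7.2801
d((19, 15), (-9, -23)) = 47.2017
d((21, 8), (-9, -23)) = 43.1393

Closest pair: (5, 23) and (8, 22) with distance 3.1623

The closest pair is (5, 23) and (8, 22) with Euclidean distance 3.1623. For 7 points, brute-force pairwise comparison is shown above. For large n, the divide-and-conquer algorithm (sort by x, recurse on halves, check the dividing strip) achieves O(n log n).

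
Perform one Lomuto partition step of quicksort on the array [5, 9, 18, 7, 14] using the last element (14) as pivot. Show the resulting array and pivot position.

Lomuto partition with pivot = 14:

Initial array: [5, 9, 18, 7, 14]

arr[0]=5 <= 14: swap with position 0, array becomes [5, 9, 18, 7, 14]
arr[1]=9 <= 14: swap with position 1, array becomes [5, 9, 18, 7, 14]
arr[2]=18 > 14: no swap
arr[3]=7 <= 14: swap with position 2, array becomes [5, 9, 7, 18, 14]

Place pivot at position 3: [5, 9, 7, 14, 18]
Pivot position: 3

After partitioning with pivot 14, the array becomes [5, 9, 7, 14, 18]. The pivot is placed at index 3. All elements to the left of the pivot are <= 14, and all elements to the right are > 14.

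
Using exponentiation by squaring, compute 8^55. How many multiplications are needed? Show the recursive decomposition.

Computing 8^55 by squaring (build up from 8^1; each line after the first costs one multiplication):

8^1 = 8
8^2 = (8^1)^2 = 8^2 = 64
8^3 = 8 * 8^2 = 8 * 64 = 512
8^6 = (8^3)^2 = 512^2 = 262144
8^12 = (8^6)^2 = 262144^2 = 68719476736
8^13 = 8 * 8^12 = 8 * 68719476736 = 549755813888
8^26 = (8^13)^2 = 549755813888^2 = 302231454903657293676544
8^27 = 8 * 8^26 = 8 * 302231454903657293676544 = 2417851639229258349412352
8^54 = (8^27)^2 = 2417851639229258349412352^2 = 5846006549323611672814739330865132078623730171904
8^55 = 8 * 8^54 = 8 * 5846006549323611672814739330865132078623730171904 = 46768052394588893382517914646921056628989841375232

Result: 46768052394588893382517914646921056628989841375232
Multiplications needed: 9 (9 lines after 8^1)

8^55 = 46768052394588893382517914646921056628989841375232. Using exponentiation by squaring, this requires 9 multiplications. The key idea: if the exponent is even, square the half-power; if odd, multiply by the base once.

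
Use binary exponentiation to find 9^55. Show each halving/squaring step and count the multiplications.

Computing 9^55 by squaring (build up from 9^1; each line after the first costs one multiplication):

9^1 = 9
9^2 = (9^1)^2 = 9^2 = 81
9^3 = 9 * 9^2 = 9 * 81 = 729
9^6 = (9^3)^2 = 729^2 = 531441
9^12 = (9^6)^2 = 531441^2 = 282429536481
9^13 = 9 * 9^12 = 9 * 282429536481 = 2541865828329
9^26 = (9^13)^2 = 2541865828329^2 = 6461081889226673298932241
9^27 = 9 * 9^26 = 9 * 6461081889226673298932241 = 58149737003040059690390169
9^54 = (9^27)^2 = 58149737003040059690390169^2 = 3381391913522726342930221472392241170198527451848561
9^55 = 9 * 9^54 = 9 * 3381391913522726342930221472392241170198527451848561 = 30432527221704537086371993251530170531786747066637049

Result: 30432527221704537086371993251530170531786747066637049
Multiplications needed: 9 (9 lines after 9^1)

9^55 = 30432527221704537086371993251530170531786747066637049. Using exponentiation by squaring, this requires 9 multiplications. The key idea: if the exponent is even, square the half-power; if odd, multiply by the base once.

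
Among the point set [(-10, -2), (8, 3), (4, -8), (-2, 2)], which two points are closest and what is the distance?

Computing all pairwise distances among 4 points:

d((-10, -2), (8, 3)) = 18.6815
d((-10, -2), (4, -8)) = 15.2315
d((-10, -2), (-2, 2)) = 8.9443 <-- minimum
d((8, 3), (4, -8)) = 11.7047
d((8, 3), (-2, 2)) = 10.0499
d((4, -8), (-2, 2)) = 11.6619

Closest pair: (-10, -2) and (-2, 2) with distance 8.9443

The closest pair is (-10, -2) and (-2, 2) with Euclidean distance 8.9443. For 4 points, brute-force pairwise comparison is shown above. For large n, the divide-and-conquer algorithm (sort by x, recurse on halves, check the dividing strip) achieves O(n log n).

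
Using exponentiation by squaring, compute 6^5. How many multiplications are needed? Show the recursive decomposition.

Computing 6^5 by squaring (build up from 6^1; each line after the first costs one multiplication):

6^1 = 6
6^2 = (6^1)^2 = 6^2 = 36
6^4 = (6^2)^2 = 36^2 = 1296
6^5 = 6 * 6^4 = 6 * 1296 = 7776

Result: 7776
Multiplications needed: 3 (3 lines after 6^1)

6^5 = 7776. Using exponentiation by squaring, this requires 3 multiplications. The key idea: if the exponent is even, square the half-power; if odd, multiply by the base once.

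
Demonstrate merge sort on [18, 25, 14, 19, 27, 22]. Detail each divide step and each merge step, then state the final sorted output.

Merge sort trace:

Split: [18, 25, 14, 19, 27, 22] -> [18, 25, 14] and [19, 27, 22]
  Split: [18, 25, 14] -> [18] and [25, 14]
    Split: [25, 14] -> [25] and [14]
    Merge: [25] + [14] -> [14, 25]
  Merge: [18] + [14, 25] -> [14, 18, 25]
  Split: [19, 27, 22] -> [19] and [27, 22]
    Split: [27, 22] -> [27] and [22]
    Merge: [27] + [22] -> [22, 27]
  Merge: [19] + [22, 27] -> [19, 22, 27]
Merge: [14, 18, 25] + [19, 22, 27] -> [14, 18, 19, 22, 25, 27]

Final sorted array: [14, 18, 19, 22, 25, 27]

The merge sort proceeds by recursively splitting the array and merging sorted halves.
After all merges, the sorted array is [14, 18, 19, 22, 25, 27].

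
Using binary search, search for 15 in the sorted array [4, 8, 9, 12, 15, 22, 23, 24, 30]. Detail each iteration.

Binary search for 15 in [4, 8, 9, 12, 15, 22, 23, 24, 30]:

lo=0, hi=8, mid=4, arr[mid]=15 -> Found target at index 4!

Binary search finds 15 at index 4 after 1 comparisons. The search repeatedly halves the search space by comparing with the middle element.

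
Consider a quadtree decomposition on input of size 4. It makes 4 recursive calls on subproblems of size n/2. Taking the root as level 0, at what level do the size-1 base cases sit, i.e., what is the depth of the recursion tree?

For divide and conquer with division factor 2:

Problem sizes at each level:
Level 0: 4
Level 1: 2
Level 2: 1

The root is level 0 and the size-1 base case is level 2 (the tree spans levels 0 through 2, i.e. 3 levels counting the root), so the depth is the number of divisions: log_2(4) = 2

The recursion tree depth is log_2(4) = 2. At each level, the problem size is divided by 2, so it takes 2 divisions to reduce to a base case of size 1. The algorithm makes 4 recursive calls at each level.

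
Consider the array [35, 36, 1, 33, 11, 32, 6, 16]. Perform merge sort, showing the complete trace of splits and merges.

Merge sort trace:

Split: [35, 36, 1, 33, 11, 32, 6, 16] -> [35, 36, 1, 33] and [11, 32, 6, 16]
  Split: [35, 36, 1, 33] -> [35, 36] and [1, 33]
    Split: [35, 36] -> [35] and [36]
    Merge: [35] + [36] -> [35, 36]
    Split: [1, 33] -> [1] and [33]
    Merge: [1] + [33] -> [1, 33]
  Merge: [35, 36] + [1, 33] -> [1, 33, 35, 36]
  Split: [11, 32, 6, 16] -> [11, 32] and [6, 16]
    Split: [11, 32] -> [11] and [32]
    Merge: [11] + [32] -> [11, 32]
    Split: [6, 16] -> [6] and [16]
    Merge: [6] + [16] -> [6, 16]
  Merge: [11, 32] + [6, 16] -> [6, 11, 16, 32]
Merge: [1, 33, 35, 36] + [6, 11, 16, 32] -> [1, 6, 11, 16, 32, 33, 35, 36]

Final sorted array: [1, 6, 11, 16, 32, 33, 35, 36]

The merge sort proceeds by recursively splitting the array and merging sorted halves.
After all merges, the sorted array is [1, 6, 11, 16, 32, 33, 35, 36].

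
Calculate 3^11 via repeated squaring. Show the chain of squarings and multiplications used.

Computing 3^11 by squaring (build up from 3^1; each line after the first costs one multiplication):

3^1 = 3
3^2 = (3^1)^2 = 3^2 = 9
3^4 = (3^2)^2 = 9^2 = 81
3^5 = 3 * 3^4 = 3 * 81 = 243
3^10 = (3^5)^2 = 243^2 = 59049
3^11 = 3 * 3^10 = 3 * 59049 = 177147

Result: 177147
Multiplications needed: 5 (5 lines after 3^1)

3^11 = 177147. Using exponentiation by squaring, this requires 5 multiplications. The key idea: if the exponent is even, square the half-power; if odd, multiply by the base once.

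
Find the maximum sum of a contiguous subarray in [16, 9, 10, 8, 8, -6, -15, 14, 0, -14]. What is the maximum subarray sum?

Using Kadane's algorithm on [16, 9, 10, 8, 8, -6, -15, 14, 0, -14]:

Scanning through the array:
Position 1 (value 9): max_ending_here = 25, max_so_far = 25
Position 2 (value 10): max_ending_here = 35, max_so_far = 35
Position 3 (value 8): max_ending_here = 43, max_so_far = 43
Position 4 (value 8): max_ending_here = 51, max_so_far = 51
Position 5 (value -6): max_ending_here = 45, max_so_far = 51
Position 6 (value -15): max_ending_here = 30, max_so_far = 51
Position 7 (value 14): max_ending_here = 44, max_so_far = 51
Position 8 (value 0): max_ending_here = 44, max_so_far = 51
Position 9 (value -14): max_ending_here = 30, max_so_far = 51

Maximum subarray: [16, 9, 10, 8, 8]
Maximum sum: 51

The maximum subarray is [16, 9, 10, 8, 8] with sum 51. This subarray runs from index 0 to index 4.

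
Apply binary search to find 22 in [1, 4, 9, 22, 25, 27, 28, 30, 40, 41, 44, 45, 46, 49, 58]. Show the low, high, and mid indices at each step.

Binary search for 22 in [1, 4, 9, 22, 25, 27, 28, 30, 40, 41, 44, 45, 46, 49, 58]:

lo=0, hi=14, mid=7, arr[mid]=30 -> 30 > 22, search left half
lo=0, hi=6, mid=3, arr[mid]=22 -> Found target at index 3!

Binary search finds 22 at index 3 after 2 comparisons. The search repeatedly halves the search space by comparing with the middle element.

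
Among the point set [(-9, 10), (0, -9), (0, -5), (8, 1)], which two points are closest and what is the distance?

Computing all pairwise distances among 4 points:

d((-9, 10), (0, -9)) = 21.0238
d((-9, 10), (0, -5)) = 17.4929
d((-9, 10), (8, 1)) = 19.2354
d((0, -9), (0, -5)) = 4.0 <-- minimum
d((0, -9), (8, 1)) = 12.8062
d((0, -5), (8, 1)) = 10.0

Closest pair: (0, -9) and (0, -5) with distance 4.0

The closest pair is (0, -9) and (0, -5) with Euclidean distance 4.0. For 4 points, brute-force pairwise comparison is shown above. For large n, the divide-and-conquer algorithm (sort by x, recurse on halves, check the dividing strip) achieves O(n log n).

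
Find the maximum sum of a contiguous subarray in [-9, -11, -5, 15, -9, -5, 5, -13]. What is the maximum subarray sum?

Using Kadane's algorithm on [-9, -11, -5, 15, -9, -5, 5, -13]:

Scanning through the array:
Position 1 (value -11): max_ending_here = -11, max_so_far = -9
Position 2 (value -5): max_ending_here = -5, max_so_far = -5
Position 3 (value 15): max_ending_here = 15, max_so_far = 15
Position 4 (value -9): max_ending_here = 6, max_so_far = 15
Position 5 (value -5): max_ending_here = 1, max_so_far = 15
Position 6 (value 5): max_ending_here = 6, max_so_far = 15
Position 7 (value -13): max_ending_here = -7, max_so_far = 15

Maximum subarray: [15]
Maximum sum: 15

The maximum subarray is [15] with sum 15. This subarray runs from index 3 to index 3.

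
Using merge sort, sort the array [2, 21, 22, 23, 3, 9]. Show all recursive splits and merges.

Merge sort trace:

Split: [2, 21, 22, 23, 3, 9] -> [2, 21, 22] and [23, 3, 9]
  Split: [2, 21, 22] -> [2] and [21, 22]
    Split: [21, 22] -> [21] and [22]
    Merge: [21] + [22] -> [21, 22]
  Merge: [2] + [21, 22] -> [2, 21, 22]
  Split: [23, 3, 9] -> [23] and [3, 9]
    Split: [3, 9] -> [3] and [9]
    Merge: [3] + [9] -> [3, 9]
  Merge: [23] + [3, 9] -> [3, 9, 23]
Merge: [2, 21, 22] + [3, 9, 23] -> [2, 3, 9, 21, 22, 23]

Final sorted array: [2, 3, 9, 21, 22, 23]

The merge sort proceeds by recursively splitting the array and merging sorted halves.
After all merges, the sorted array is [2, 3, 9, 21, 22, 23].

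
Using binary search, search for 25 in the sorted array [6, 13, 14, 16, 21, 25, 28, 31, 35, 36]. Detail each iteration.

Binary search for 25 in [6, 13, 14, 16, 21, 25, 28, 31, 35, 36]:

lo=0, hi=9, mid=4, arr[mid]=21 -> 21 < 25, search right half
lo=5, hi=9, mid=7, arr[mid]=31 -> 31 > 25, search left half
lo=5, hi=6, mid=5, arr[mid]=25 -> Found target at index 5!

Binary search finds 25 at index 5 after 3 comparisons. The search repeatedly halves the search space by comparing with the middle element.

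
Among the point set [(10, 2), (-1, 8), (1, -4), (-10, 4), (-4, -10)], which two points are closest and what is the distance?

Computing all pairwise distances among 5 points:

d((10, 2), (-1, 8)) = 12.53
d((10, 2), (1, -4)) = 10.8167
d((10, 2), (-10, 4)) = 20.0998
d((10, 2), (-4, -10)) = 18.4391
d((-1, 8), (1, -4)) = 12.1655
d((-1, 8), (-10, 4)) = 9.8489
d((-1, 8), (-4, -10)) = 18.2483
d((1, -4), (-10, 4)) = 13.6015
d((1, -4), (-4, -10)) = 7.8102 <-- minimum
d((-10, 4), (-4, -10)) = 15.2315

Closest pair: (1, -4) and (-4, -10) with distance 7.8102

The closest pair is (1, -4) and (-4, -10) with Euclidean distance 7.8102. For 5 points, brute-force pairwise comparison is shown above. For large n, the divide-and-conquer algorithm (sort by x, recurse on halves, check the dividing strip) achieves O(n log n).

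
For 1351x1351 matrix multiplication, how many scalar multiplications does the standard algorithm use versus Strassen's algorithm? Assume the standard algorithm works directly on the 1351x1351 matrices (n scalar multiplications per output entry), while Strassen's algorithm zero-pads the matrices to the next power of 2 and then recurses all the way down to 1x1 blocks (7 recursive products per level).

Matrix multiplication for 1351x1351 matrices:

Strassen's algorithm requires power-of-2 dimensions. Pad 1351x1351 to 2048x2048 (next power of 2).

Standard algorithm: 1351^3 = 2465846551 multiplications
Strassen's algorithm: 7^(log2(2048)) = 7^11 = 1977326743 multiplications
Savings: 2465846551 - 1977326743 = 488519808 multiplications

Standard: 2465846551 multiplications (1351^3). Strassen: 1977326743 multiplications (7^11, after padding to 2048x2048). Strassen reduces 8 recursive multiplications to 7 at each level.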